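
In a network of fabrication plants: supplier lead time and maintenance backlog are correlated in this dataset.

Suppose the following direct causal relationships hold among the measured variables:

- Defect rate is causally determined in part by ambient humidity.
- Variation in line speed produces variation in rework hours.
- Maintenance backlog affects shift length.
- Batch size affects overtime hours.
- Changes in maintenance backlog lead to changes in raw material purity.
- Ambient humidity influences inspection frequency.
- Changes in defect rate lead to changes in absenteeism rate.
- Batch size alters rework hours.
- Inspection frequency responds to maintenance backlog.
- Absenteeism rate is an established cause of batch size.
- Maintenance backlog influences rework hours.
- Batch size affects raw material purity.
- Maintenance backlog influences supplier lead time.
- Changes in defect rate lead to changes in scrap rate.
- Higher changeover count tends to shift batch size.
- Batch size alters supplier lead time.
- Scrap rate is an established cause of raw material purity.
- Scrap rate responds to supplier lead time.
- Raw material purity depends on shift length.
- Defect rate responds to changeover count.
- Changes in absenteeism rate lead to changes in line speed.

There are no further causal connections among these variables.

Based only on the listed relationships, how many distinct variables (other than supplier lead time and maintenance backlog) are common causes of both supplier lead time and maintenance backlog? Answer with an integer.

0

No listed variable has a causal path to both supplier lead time and maintenance backlog, so there are no common causes.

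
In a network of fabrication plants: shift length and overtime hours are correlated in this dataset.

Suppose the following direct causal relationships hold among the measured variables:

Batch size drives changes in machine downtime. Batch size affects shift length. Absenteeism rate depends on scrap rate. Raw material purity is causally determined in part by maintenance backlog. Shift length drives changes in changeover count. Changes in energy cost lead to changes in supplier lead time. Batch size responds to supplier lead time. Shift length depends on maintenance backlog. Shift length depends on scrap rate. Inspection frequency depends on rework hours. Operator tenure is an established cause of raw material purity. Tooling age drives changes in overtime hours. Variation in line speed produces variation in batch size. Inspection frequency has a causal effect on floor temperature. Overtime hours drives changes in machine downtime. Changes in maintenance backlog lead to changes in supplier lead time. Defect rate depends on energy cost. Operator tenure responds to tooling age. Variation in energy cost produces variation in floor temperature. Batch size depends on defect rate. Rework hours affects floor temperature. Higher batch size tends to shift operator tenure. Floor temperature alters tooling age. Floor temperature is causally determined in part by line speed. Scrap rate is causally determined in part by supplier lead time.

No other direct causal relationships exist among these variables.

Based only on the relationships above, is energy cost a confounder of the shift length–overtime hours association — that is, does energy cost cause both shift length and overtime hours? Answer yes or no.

yes

Energy cost has a causal path to shift length (energy cost → defect rate → batch size → shift length) and to overtime hours (energy cost → floor temperature → tooling age → overtime hours), so it is a common cause of both — a confounder.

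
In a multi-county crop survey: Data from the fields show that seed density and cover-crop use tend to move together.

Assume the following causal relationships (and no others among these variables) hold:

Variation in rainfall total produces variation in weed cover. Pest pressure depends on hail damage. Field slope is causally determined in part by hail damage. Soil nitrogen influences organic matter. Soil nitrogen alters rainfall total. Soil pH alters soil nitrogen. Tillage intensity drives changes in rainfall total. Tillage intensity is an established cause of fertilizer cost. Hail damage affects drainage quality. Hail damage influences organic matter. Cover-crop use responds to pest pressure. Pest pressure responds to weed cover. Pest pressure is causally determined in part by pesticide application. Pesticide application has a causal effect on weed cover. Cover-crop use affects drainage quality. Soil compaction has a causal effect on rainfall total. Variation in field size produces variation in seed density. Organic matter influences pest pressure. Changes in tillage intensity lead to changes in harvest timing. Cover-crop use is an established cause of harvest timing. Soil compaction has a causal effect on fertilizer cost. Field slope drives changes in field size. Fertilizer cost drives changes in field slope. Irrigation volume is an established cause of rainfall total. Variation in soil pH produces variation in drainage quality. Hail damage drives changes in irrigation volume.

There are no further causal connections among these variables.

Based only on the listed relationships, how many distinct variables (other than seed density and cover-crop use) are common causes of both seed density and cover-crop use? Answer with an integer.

The common causes are: hail damage (to seed density via hail damage → field slope → field size → seed density; to cover-crop use via hail damage → pest pressure → cover-crop use); soil compaction (to seed density via soil compaction → fertilizer cost → field slope → field size → seed density; to cover-crop use via soil compaction → rainfall total → weed cover → pest pressure → cover-crop use); tillage intensity (to seed density via tillage intensity → fertilizer cost → field slope → field size → seed density; to cover-crop use via tillage intensity → rainfall total → weed cover → pest pressure → cover-crop use).
Every other variable lacks a causal path to at least one of seed density and cover-crop use.

3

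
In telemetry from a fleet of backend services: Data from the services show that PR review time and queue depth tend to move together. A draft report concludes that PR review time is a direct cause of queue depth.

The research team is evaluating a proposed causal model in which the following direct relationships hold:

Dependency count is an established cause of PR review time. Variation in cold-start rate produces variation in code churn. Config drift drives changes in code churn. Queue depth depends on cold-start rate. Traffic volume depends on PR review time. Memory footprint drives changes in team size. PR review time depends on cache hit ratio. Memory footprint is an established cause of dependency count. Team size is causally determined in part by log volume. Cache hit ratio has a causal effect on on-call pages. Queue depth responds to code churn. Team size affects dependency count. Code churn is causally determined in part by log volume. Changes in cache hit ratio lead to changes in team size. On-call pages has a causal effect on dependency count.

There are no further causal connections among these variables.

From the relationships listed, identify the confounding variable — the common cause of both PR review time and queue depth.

log volume

Log volume has a causal path to PR review time (log volume → team size → dependency count → PR review time) and a separate causal path to queue depth (log volume → code churn → queue depth), so it is a common cause of both.
No stated relationship gives PR review time a causal route to queue depth, so the correlation is explained by the shared upstream cause rather than a direct effect.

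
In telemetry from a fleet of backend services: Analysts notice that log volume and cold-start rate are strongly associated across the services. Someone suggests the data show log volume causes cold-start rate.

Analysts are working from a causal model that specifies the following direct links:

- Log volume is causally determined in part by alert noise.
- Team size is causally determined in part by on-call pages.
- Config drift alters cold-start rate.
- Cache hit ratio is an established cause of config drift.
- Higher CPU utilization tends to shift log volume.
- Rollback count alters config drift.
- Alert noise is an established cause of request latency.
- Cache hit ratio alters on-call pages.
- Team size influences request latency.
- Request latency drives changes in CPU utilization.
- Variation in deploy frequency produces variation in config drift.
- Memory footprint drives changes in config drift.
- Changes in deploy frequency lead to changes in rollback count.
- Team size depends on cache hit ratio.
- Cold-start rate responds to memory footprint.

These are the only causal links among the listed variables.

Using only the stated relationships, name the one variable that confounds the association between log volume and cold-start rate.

Cache hit ratio has a causal path to log volume (cache hit ratio → team size → request latency → CPU utilization → log volume) and a separate causal path to cold-start rate (cache hit ratio → config drift → cold-start rate), so it is a common cause of both.
No stated relationship gives log volume a causal route to cold-start rate, so the correlation is explained by the shared upstream cause rather than a direct effect.

cache hit ratio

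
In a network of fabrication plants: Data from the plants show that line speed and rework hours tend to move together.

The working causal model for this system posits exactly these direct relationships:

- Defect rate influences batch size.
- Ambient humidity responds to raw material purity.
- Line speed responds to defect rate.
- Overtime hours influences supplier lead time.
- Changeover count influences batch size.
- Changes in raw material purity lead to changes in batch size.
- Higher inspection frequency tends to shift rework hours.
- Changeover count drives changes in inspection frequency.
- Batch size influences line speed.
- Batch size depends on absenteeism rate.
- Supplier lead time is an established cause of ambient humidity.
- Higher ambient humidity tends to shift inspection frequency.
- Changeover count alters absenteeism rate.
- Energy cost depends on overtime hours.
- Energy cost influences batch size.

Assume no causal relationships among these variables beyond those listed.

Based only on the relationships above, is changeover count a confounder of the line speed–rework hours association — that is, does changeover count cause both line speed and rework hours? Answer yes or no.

Changeover count has a causal path to line speed (changeover count → batch size → line speed) and to rework hours (changeover count → inspection frequency → rework hours), so it is a common cause of both — a confounder.

yes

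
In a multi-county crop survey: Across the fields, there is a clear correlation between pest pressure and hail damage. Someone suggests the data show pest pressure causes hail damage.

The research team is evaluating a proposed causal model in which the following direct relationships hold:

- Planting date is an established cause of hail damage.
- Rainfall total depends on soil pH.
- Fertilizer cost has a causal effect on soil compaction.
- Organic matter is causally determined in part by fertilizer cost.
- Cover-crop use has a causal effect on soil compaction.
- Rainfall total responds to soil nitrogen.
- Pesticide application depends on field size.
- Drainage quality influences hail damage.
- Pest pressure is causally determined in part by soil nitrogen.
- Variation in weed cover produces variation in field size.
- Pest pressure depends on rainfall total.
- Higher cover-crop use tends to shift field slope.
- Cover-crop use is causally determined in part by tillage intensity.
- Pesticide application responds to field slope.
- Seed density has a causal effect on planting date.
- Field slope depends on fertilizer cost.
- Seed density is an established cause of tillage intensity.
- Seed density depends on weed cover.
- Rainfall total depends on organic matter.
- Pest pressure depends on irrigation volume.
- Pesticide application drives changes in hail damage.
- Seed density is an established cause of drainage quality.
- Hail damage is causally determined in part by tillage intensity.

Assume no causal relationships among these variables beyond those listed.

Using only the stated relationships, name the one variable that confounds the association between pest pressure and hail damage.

fertilizer cost

Fertilizer cost has a causal path to pest pressure (fertilizer cost → organic matter → rainfall total → pest pressure) and a separate causal path to hail damage (fertilizer cost → field slope → pesticide application → hail damage), so it is a common cause of both.
No stated relationship gives pest pressure a causal route to hail damage, so the correlation is explained by the shared upstream cause rather than a direct effect.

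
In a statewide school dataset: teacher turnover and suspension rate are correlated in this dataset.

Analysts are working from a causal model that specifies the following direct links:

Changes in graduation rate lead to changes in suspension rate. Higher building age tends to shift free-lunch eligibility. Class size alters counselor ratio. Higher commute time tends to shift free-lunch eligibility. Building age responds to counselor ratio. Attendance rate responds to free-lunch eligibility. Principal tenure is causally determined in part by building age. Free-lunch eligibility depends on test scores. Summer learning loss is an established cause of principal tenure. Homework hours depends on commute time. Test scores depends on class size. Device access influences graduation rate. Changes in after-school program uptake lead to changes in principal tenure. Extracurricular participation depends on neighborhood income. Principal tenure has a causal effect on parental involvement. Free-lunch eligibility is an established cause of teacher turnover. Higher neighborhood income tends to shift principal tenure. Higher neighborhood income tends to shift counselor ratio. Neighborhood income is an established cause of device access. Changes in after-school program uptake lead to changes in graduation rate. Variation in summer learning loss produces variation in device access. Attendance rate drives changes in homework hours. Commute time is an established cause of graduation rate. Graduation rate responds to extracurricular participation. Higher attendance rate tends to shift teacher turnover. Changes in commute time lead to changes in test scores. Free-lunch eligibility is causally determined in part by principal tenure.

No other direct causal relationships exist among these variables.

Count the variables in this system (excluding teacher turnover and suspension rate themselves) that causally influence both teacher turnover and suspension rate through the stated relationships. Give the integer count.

The common causes are: after-school program uptake (to teacher turnover via after-school program uptake → principal tenure → free-lunch eligibility → teacher turnover; to suspension rate via after-school program uptake → graduation rate → suspension rate); commute time (to teacher turnover via commute time → free-lunch eligibility → teacher turnover; to suspension rate via commute time → graduation rate → suspension rate); neighborhood income (to teacher turnover via neighborhood income → principal tenure → free-lunch eligibility → teacher turnover; to suspension rate via neighborhood income → extracurricular participation → graduation rate → suspension rate); summer learning loss (to teacher turnover via summer learning loss → principal tenure → free-lunch eligibility → teacher turnover; to suspension rate via summer learning loss → device access → graduation rate → suspension rate).
Every other variable lacks a causal path to at least one of teacher turnover and suspension rate.

4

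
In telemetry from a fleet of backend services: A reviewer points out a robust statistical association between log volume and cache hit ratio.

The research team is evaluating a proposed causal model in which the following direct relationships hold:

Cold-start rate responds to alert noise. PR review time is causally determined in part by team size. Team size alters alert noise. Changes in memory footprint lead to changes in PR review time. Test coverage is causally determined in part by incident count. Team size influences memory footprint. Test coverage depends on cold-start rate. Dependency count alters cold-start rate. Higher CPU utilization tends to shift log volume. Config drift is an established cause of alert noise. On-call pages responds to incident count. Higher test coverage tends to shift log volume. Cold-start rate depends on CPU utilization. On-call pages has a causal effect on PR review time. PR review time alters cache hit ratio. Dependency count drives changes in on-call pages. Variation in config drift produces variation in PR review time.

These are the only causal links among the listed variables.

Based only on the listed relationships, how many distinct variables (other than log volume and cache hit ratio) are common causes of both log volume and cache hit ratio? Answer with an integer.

4

The common causes are: config drift (to log volume via config drift → alert noise → cold-start rate → test coverage → log volume; to cache hit ratio via config drift → PR review time → cache hit ratio); dependency count (to log volume via dependency count → cold-start rate → test coverage → log volume; to cache hit ratio via dependency count → on-call pages → PR review time → cache hit ratio); incident count (to log volume via incident count → test coverage → log volume; to cache hit ratio via incident count → on-call pages → PR review time → cache hit ratio); team size (to log volume via team size → alert noise → cold-start rate → test coverage → log volume; to cache hit ratio via team size → PR review time → cache hit ratio).
Every other variable lacks a causal path to at least one of log volume and cache hit ratio.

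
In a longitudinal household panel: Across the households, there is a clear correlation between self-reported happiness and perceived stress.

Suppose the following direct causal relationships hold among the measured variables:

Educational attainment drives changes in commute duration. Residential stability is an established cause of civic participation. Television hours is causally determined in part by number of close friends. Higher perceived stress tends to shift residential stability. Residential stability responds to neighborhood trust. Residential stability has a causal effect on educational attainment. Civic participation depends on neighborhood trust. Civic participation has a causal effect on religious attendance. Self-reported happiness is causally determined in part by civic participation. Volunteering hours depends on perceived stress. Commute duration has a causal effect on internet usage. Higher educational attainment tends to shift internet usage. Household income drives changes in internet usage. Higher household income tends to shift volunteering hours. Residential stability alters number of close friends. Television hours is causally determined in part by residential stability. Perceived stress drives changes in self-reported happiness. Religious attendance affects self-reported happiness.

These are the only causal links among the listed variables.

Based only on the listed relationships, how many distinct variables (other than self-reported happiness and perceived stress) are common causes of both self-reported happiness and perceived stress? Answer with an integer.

0

No listed variable has a causal path to both self-reported happiness and perceived stress, so there are no common causes.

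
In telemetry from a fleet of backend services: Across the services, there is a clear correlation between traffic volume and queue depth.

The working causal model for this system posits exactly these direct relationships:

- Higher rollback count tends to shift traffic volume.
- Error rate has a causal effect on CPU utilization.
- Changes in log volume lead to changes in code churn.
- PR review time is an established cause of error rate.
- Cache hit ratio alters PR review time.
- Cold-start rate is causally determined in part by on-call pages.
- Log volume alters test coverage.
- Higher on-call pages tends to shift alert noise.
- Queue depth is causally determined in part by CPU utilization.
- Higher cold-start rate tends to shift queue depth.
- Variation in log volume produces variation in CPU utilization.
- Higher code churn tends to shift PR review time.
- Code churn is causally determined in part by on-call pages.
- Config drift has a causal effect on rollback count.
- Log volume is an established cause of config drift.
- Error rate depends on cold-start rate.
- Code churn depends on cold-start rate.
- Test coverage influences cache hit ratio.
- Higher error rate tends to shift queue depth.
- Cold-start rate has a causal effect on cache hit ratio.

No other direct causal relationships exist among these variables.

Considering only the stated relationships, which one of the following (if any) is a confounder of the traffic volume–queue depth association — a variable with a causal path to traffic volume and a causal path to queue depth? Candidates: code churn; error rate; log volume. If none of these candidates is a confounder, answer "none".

log volume

Log volume causes traffic volume (log volume → config drift → rollback count → traffic volume) and also causes queue depth (log volume → CPU utilization → queue depth); it is a common cause of both.
Each of the other candidates lacks a causal path to at least one of traffic volume and queue depth, so they do not confound the relationship.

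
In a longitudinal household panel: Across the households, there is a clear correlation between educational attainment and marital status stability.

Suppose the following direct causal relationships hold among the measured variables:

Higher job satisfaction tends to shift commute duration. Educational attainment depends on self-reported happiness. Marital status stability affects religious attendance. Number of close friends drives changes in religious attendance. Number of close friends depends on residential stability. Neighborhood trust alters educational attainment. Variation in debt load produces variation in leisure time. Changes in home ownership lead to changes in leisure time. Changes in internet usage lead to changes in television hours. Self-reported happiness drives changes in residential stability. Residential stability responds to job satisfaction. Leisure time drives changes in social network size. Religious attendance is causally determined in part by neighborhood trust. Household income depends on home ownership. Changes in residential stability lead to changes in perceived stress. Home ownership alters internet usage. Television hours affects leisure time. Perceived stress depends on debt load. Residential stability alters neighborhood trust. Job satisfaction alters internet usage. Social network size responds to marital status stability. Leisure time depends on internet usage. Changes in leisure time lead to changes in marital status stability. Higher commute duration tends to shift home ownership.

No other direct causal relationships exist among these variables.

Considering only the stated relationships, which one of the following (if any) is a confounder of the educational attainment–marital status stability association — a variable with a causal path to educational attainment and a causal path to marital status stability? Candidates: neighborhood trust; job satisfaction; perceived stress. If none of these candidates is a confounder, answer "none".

Job satisfaction causes educational attainment (job satisfaction → residential stability → neighborhood trust → educational attainment) and also causes marital status stability (job satisfaction → internet usage → leisure time → marital status stability); it is a common cause of both.
Each of the other candidates lacks a causal path to at least one of educational attainment and marital status stability, so they do not confound the relationship.

job satisfaction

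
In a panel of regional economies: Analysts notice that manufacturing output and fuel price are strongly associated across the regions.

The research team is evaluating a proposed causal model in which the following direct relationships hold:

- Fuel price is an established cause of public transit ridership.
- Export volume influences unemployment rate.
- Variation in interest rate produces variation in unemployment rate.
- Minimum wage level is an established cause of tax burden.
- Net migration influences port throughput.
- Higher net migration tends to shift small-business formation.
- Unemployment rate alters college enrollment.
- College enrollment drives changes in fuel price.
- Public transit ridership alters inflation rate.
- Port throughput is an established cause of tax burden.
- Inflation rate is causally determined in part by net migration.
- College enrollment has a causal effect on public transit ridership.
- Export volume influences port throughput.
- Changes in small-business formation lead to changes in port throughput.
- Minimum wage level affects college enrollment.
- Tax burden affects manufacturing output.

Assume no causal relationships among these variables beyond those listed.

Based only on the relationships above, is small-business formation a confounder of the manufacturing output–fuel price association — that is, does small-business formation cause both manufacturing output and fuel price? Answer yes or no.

no

Small-business formation has no stated causal path to fuel price. A confounder must cause both variables, so small-business formation does not qualify.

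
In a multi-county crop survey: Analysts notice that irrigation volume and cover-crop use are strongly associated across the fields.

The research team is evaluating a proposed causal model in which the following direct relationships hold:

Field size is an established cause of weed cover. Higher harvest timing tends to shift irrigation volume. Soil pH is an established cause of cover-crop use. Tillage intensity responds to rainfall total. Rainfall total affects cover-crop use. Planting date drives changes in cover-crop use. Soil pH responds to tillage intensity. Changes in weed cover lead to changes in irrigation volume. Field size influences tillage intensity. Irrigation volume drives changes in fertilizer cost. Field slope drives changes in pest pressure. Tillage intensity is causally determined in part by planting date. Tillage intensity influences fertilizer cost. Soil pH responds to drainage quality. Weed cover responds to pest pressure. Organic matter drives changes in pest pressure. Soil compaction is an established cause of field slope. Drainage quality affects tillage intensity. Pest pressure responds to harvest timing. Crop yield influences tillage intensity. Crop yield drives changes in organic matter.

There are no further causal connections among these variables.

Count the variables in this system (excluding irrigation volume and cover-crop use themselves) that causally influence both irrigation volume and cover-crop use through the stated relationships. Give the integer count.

2

The common causes are: crop yield (to irrigation volume via crop yield → organic matter → pest pressure → weed cover → irrigation volume; to cover-crop use via crop yield → tillage intensity → soil pH → cover-crop use); field size (to irrigation volume via field size → weed cover → irrigation volume; to cover-crop use via field size → tillage intensity → soil pH → cover-crop use).
Every other variable lacks a causal path to at least one of irrigation volume and cover-crop use.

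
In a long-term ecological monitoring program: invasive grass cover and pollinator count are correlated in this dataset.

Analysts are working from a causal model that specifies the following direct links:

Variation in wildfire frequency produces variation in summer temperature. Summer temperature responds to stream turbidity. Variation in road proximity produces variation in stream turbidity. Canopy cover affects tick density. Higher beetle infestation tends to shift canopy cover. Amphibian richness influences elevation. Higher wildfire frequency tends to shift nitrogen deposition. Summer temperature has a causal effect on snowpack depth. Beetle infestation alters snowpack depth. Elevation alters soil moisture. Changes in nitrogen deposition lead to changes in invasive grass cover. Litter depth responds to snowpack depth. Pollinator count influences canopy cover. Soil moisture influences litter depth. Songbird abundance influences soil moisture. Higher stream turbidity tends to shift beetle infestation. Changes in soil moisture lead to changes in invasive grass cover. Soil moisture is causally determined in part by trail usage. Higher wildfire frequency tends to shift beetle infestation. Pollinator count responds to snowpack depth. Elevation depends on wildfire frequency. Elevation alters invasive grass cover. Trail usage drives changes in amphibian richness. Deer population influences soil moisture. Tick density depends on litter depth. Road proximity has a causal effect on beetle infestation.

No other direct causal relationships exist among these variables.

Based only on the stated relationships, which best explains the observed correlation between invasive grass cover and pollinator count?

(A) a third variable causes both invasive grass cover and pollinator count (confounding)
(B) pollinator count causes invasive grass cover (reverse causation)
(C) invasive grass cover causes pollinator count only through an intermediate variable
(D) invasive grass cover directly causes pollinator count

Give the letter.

A

Wildfire frequency causes invasive grass cover (wildfire frequency → nitrogen deposition → invasive grass cover) and pollinator count (wildfire frequency → summer temperature → snowpack depth → pollinator count) — a common cause creating the correlation.
There is no stated path from invasive grass cover to pollinator count or from pollinator count to invasive grass cover, so neither direct nor reverse causation applies.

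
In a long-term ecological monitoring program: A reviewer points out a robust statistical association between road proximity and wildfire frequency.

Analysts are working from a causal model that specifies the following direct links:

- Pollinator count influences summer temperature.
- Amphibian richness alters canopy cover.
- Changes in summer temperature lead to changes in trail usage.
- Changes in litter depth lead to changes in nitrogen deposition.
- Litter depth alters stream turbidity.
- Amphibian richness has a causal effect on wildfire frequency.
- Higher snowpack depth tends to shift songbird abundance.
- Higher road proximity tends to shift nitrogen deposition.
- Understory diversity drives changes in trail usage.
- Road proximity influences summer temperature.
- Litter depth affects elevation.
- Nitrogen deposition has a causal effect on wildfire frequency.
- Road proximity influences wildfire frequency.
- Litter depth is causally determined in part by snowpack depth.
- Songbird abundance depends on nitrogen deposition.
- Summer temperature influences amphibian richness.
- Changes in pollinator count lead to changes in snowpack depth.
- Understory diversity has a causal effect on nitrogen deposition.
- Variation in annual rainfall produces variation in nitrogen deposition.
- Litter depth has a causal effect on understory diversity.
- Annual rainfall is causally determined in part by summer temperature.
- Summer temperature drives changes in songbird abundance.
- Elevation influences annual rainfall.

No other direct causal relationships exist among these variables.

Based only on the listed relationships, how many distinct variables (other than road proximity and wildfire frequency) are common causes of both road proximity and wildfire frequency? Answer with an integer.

0

No listed variable has a causal path to both road proximity and wildfire frequency, so there are no common causes.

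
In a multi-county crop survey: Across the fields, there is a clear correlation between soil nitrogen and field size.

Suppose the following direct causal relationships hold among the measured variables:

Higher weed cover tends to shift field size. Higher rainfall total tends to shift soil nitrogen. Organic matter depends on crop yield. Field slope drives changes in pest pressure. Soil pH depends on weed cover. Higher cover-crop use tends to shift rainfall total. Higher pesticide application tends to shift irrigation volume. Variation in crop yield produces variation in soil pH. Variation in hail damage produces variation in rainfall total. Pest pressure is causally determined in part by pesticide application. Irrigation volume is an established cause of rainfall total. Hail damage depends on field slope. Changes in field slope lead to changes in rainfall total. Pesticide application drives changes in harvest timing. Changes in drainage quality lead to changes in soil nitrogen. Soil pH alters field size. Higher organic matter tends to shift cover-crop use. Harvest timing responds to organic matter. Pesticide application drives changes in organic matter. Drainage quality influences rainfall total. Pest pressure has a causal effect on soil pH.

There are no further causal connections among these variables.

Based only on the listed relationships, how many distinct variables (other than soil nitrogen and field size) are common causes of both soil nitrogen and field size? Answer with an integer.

The common causes are: crop yield (to soil nitrogen via crop yield → organic matter → cover-crop use → rainfall total → soil nitrogen; to field size via crop yield → soil pH → field size); field slope (to soil nitrogen via field slope → rainfall total → soil nitrogen; to field size via field slope → pest pressure → soil pH → field size); pesticide application (to soil nitrogen via pesticide application → irrigation volume → rainfall total → soil nitrogen; to field size via pesticide application → pest pressure → soil pH → field size).
Every other variable lacks a causal path to at least one of soil nitrogen and field size.

3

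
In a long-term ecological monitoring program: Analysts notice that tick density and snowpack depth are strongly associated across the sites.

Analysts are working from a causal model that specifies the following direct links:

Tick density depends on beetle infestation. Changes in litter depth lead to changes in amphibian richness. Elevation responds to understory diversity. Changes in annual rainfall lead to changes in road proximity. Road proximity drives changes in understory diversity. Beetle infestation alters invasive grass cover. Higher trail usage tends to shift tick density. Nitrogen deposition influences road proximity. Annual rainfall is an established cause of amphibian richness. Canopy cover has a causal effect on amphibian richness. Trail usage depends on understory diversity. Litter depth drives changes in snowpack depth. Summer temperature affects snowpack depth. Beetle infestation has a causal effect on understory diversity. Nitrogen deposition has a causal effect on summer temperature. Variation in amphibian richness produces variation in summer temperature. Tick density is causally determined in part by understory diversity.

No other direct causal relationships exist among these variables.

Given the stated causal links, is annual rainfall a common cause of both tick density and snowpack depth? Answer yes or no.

Annual rainfall has a causal path to tick density (annual rainfall → road proximity → understory diversity → tick density) and to snowpack depth (annual rainfall → amphibian richness → summer temperature → snowpack depth), so it is a common cause of both — a confounder.

yes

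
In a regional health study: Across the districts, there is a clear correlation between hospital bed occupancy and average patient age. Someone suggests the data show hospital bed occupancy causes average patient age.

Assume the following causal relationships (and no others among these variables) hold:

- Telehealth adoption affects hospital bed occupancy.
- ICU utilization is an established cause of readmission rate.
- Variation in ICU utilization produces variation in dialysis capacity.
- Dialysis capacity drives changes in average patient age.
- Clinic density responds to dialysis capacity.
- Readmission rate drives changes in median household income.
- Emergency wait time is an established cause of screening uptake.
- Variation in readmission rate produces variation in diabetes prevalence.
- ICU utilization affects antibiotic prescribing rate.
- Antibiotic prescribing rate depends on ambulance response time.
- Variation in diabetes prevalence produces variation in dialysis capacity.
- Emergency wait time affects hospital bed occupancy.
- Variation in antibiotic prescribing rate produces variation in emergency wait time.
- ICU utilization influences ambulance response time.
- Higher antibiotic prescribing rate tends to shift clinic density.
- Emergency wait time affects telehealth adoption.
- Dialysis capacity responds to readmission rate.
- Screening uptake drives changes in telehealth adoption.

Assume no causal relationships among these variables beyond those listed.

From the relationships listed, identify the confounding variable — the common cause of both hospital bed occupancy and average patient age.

ICU utilization has a causal path to hospital bed occupancy (ICU utilization → antibiotic prescribing rate → emergency wait time → hospital bed occupancy) and a separate causal path to average patient age (ICU utilization → dialysis capacity → average patient age), so it is a common cause of both.
No stated relationship gives hospital bed occupancy a causal route to average patient age, so the correlation is explained by the shared upstream cause rather than a direct effect.

ICU utilization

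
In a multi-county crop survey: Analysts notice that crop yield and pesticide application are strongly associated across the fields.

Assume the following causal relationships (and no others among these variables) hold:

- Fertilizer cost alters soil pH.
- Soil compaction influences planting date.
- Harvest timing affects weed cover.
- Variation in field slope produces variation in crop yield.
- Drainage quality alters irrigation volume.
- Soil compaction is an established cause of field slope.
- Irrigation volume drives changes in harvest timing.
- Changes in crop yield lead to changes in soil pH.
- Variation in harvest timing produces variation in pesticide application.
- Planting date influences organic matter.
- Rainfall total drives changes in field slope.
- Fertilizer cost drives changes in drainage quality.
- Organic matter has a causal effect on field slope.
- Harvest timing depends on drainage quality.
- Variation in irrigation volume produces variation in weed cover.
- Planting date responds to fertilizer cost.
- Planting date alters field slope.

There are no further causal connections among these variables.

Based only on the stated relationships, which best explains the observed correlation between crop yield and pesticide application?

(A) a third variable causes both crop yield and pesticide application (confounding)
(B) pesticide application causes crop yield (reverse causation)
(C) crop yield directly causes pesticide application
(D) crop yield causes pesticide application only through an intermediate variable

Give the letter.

Fertilizer cost causes crop yield (fertilizer cost → planting date → field slope → crop yield) and pesticide application (fertilizer cost → drainage quality → harvest timing → pesticide application) — a common cause creating the correlation.
There is no stated path from crop yield to pesticide application or from pesticide application to crop yield, so neither direct nor reverse causation applies.

A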